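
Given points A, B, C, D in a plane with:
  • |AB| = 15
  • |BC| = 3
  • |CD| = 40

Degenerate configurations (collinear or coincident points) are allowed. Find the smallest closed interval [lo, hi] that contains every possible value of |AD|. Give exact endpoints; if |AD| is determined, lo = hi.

|AB| ∈ {15}
|BC| ∈ {3}
|CD| ∈ {40}
|AC| ∈ [12, 18]
|BD| ∈ [37, 43]
|AD| ∈ [22, 58]

|AD| ∈ [22, 58]  (≈ [22.0000, 58.0000])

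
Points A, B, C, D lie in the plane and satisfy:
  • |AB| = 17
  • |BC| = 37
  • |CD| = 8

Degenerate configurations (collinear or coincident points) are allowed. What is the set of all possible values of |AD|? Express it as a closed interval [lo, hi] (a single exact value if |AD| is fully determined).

|AD| ∈ [12, 62]  (≈ [12.0000, 62.0000])

|AB| ∈ {17}
|BC| ∈ {37}
|CD| ∈ {8}
|AC| ∈ [20, 54]
|BD| ∈ [29, 45]
|AD| ∈ [12, 62]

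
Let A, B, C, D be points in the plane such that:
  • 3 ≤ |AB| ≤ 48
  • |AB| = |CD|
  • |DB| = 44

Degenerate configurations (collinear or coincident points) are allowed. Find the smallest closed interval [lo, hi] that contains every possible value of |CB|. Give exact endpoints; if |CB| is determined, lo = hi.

|AB| ∈ [3, 48]
|BD| ∈ {44}
|CD| ∈ [3, 48]
|AD| ∈ [0, 92]
|BC| ∈ [0, 92]
|AC| ∈ [0, 140]

|CB| ∈ [0, 92]  (≈ [0.0000, 92.0000])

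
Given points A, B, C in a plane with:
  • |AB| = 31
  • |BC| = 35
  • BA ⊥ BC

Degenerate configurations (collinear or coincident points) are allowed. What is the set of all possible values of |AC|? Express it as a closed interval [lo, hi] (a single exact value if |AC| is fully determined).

|AC| = √(2186)  (≈ 46.7547)

|AB| ∈ {31}
|BC| ∈ {35}
|AC| ∈ {√(2186)}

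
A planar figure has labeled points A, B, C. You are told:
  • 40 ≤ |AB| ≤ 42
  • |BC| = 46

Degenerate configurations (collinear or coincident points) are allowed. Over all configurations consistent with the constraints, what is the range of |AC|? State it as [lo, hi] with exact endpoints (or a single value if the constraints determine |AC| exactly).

|AB| ∈ [40, 42]
|BC| ∈ {46}
|AC| ∈ [4, 88]

|AC| ∈ [4, 88]  (≈ [4.0000, 88.0000])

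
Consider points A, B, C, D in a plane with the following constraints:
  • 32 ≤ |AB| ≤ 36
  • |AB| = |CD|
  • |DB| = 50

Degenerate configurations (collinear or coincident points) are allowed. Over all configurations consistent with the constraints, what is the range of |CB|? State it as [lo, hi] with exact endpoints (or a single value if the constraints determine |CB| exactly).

|CB| ∈ [14, 86]  (≈ [14.0000, 86.0000])

|AB| ∈ [32, 36]
|BD| ∈ {50}
|CD| ∈ [32, 36]
|AD| ∈ [14, 86]
|BC| ∈ [14, 86]
|AC| ∈ [0, 122]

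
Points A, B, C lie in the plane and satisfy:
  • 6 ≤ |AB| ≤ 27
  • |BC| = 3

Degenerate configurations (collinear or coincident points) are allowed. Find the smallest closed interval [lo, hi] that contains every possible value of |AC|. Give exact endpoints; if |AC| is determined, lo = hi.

|AC| ∈ [3, 30]  (≈ [3.0000, 30.0000])

|AB| ∈ [6, 27]
|BC| ∈ {3}
|AC| ∈ [3, 30]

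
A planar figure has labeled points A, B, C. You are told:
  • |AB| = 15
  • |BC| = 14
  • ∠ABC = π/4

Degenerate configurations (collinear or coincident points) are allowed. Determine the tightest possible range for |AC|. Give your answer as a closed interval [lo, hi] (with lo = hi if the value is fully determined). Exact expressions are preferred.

|AB| ∈ {15}
|BC| ∈ {14}
|AC| ∈ {√(421 - 210·√(2))}

|AC| = √(421 - 210·√(2))  (≈ 11.1362)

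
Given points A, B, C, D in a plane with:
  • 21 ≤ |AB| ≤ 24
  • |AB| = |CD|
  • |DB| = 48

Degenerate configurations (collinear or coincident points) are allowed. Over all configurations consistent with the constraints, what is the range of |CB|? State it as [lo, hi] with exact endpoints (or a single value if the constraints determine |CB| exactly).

|AB| ∈ [21, 24]
|BD| ∈ {48}
|CD| ∈ [21, 24]
|AD| ∈ [24, 72]
|BC| ∈ [24, 72]
|AC| ∈ [0, 96]

|CB| ∈ [24, 72]  (≈ [24.0000, 72.0000])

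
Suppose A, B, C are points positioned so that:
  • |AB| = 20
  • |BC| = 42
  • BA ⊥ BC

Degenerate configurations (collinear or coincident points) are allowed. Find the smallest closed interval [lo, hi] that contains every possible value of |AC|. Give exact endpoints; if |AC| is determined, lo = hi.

|AC| = 2·√(541)  (≈ 46.5188)

|AB| ∈ {20}
|BC| ∈ {42}
|AC| ∈ {2·√(541)}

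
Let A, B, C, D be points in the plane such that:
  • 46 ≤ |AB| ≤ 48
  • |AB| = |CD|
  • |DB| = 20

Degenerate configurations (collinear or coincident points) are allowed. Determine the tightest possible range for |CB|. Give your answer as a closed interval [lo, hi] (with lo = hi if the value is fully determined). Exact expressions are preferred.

|CB| ∈ [26, 68]  (≈ [26.0000, 68.0000])

|AB| ∈ [46, 48]
|BD| ∈ {20}
|CD| ∈ [46, 48]
|AD| ∈ [26, 68]
|BC| ∈ [26, 68]
|AC| ∈ [0, 116]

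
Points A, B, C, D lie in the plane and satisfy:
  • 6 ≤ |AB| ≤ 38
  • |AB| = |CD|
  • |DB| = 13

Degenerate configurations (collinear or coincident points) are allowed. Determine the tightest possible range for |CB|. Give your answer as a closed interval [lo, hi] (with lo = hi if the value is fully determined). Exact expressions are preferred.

|AB| ∈ [6, 38]
|BD| ∈ {13}
|CD| ∈ [6, 38]
|AD| ∈ [0, 51]
|BC| ∈ [0, 51]
|AC| ∈ [0, 89]

|CB| ∈ [0, 51]  (≈ [0.0000, 51.0000])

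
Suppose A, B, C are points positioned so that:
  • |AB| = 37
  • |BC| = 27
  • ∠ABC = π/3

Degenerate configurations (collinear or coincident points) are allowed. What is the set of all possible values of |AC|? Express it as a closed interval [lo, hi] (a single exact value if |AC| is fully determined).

|AB| ∈ {37}
|BC| ∈ {27}
|AC| ∈ {√(1099)}

|AC| = √(1099)  (≈ 33.1512)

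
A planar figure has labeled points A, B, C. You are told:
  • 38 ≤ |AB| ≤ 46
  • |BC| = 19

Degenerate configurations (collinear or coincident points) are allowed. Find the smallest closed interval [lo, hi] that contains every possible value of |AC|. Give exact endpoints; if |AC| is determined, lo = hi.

|AC| ∈ [19, 65]  (≈ [19.0000, 65.0000])

|AB| ∈ [38, 46]
|BC| ∈ {19}
|AC| ∈ [19, 65]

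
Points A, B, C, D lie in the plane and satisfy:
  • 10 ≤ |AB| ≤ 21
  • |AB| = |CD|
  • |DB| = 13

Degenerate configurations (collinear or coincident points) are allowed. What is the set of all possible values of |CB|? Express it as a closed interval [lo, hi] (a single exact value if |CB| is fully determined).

|CB| ∈ [0, 34]  (≈ [0.0000, 34.0000])

|AB| ∈ [10, 21]
|BD| ∈ {13}
|CD| ∈ [10, 21]
|AD| ∈ [0, 34]
|BC| ∈ [0, 34]
|AC| ∈ [0, 55]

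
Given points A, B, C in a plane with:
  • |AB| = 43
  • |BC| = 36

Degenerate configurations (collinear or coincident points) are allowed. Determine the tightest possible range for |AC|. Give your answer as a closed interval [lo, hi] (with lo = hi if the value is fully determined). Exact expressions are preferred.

|AC| ∈ [7, 79]  (≈ [7.0000, 79.0000])

|AB| ∈ {43}
|BC| ∈ {36}
|AC| ∈ [7, 79]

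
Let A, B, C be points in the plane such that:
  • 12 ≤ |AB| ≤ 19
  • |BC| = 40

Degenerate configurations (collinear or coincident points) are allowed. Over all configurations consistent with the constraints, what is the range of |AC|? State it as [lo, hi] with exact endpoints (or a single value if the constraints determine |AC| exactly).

|AC| ∈ [21, 59]  (≈ [21.0000, 59.0000])

|AB| ∈ [12, 19]
|BC| ∈ {40}
|AC| ∈ [21, 59]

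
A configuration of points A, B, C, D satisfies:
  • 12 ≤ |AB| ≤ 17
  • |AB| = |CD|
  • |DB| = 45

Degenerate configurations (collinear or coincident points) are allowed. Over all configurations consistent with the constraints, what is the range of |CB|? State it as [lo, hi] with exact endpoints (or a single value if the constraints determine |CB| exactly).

|CB| ∈ [28, 62]  (≈ [28.0000, 62.0000])

|AB| ∈ [12, 17]
|BD| ∈ {45}
|CD| ∈ [12, 17]
|AD| ∈ [28, 62]
|BC| ∈ [28, 62]
|AC| ∈ [11, 79]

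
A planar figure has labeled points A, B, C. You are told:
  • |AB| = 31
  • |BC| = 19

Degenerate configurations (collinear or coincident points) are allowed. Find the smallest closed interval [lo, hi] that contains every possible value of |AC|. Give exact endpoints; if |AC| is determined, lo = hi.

|AB| ∈ {31}
|BC| ∈ {19}
|AC| ∈ [12, 50]

|AC| ∈ [12, 50]  (≈ [12.0000, 50.0000])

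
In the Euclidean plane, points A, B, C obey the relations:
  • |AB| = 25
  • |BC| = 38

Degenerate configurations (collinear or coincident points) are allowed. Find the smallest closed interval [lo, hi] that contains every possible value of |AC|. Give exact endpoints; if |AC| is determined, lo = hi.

|AC| ∈ [13, 63]  (≈ [13.0000, 63.0000])

|AB| ∈ {25}
|BC| ∈ {38}
|AC| ∈ [13, 63]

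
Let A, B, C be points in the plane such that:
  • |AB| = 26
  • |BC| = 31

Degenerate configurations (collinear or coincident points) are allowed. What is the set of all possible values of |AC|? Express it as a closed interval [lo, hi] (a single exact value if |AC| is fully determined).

|AB| ∈ {26}
|BC| ∈ {31}
|AC| ∈ [5, 57]

|AC| ∈ [5, 57]  (≈ [5.0000, 57.0000])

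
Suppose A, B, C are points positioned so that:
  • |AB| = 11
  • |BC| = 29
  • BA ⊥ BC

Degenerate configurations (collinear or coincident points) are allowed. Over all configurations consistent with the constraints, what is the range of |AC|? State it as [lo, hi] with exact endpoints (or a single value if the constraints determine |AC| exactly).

|AC| = √(962)  (≈ 31.0161)

|AB| ∈ {11}
|BC| ∈ {29}
|AC| ∈ {√(962)}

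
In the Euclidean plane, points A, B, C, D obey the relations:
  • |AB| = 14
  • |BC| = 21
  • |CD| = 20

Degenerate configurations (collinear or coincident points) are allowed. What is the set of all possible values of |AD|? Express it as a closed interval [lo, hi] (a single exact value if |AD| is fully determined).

|AB| ∈ {14}
|BC| ∈ {21}
|CD| ∈ {20}
|AC| ∈ [7, 35]
|BD| ∈ [1, 41]
|AD| ∈ [0, 55]

|AD| ∈ [0, 55]  (≈ [0.0000, 55.0000])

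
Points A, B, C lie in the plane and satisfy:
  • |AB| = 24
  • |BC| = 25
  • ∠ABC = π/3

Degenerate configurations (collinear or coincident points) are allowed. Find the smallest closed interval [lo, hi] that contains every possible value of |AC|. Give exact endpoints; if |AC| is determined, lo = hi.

|AC| = √(601)  (≈ 24.5153)

|AB| ∈ {24}
|BC| ∈ {25}
|AC| ∈ {√(601)}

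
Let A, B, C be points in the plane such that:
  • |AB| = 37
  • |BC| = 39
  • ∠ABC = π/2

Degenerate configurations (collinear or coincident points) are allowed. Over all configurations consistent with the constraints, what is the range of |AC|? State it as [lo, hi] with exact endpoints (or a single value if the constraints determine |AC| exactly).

|AB| ∈ {37}
|BC| ∈ {39}
|AC| ∈ {17·√(10)}

|AC| = 17·√(10)  (≈ 53.7587)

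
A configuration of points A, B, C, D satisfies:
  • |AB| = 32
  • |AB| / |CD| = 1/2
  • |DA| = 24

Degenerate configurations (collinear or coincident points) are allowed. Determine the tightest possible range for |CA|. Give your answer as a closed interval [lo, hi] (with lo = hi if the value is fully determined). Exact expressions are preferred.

|CA| ∈ [40, 88]  (≈ [40.0000, 88.0000])

|AB| ∈ {32}
|AD| ∈ {24}
|CD| ∈ {64}
|BD| ∈ [8, 56]
|AC| ∈ [40, 88]
|BC| ∈ [8, 120]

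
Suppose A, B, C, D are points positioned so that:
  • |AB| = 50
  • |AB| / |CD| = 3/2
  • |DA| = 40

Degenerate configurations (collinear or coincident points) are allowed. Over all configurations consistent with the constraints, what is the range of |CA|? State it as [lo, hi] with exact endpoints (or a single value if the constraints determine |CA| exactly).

|AB| ∈ {50}
|AD| ∈ {40}
|CD| ∈ {100/3}
|BD| ∈ [10, 90]
|AC| ∈ [20/3, 220/3]
|BC| ∈ [0, 370/3]

|CA| ∈ [20/3, 220/3]  (≈ [6.6667, 73.3333])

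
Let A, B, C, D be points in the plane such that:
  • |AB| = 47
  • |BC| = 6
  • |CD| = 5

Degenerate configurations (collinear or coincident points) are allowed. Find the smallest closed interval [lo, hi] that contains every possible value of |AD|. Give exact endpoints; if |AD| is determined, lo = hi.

|AD| ∈ [36, 58]  (≈ [36.0000, 58.0000])

|AB| ∈ {47}
|BC| ∈ {6}
|CD| ∈ {5}
|AC| ∈ [41, 53]
|BD| ∈ [1, 11]
|AD| ∈ [36, 58]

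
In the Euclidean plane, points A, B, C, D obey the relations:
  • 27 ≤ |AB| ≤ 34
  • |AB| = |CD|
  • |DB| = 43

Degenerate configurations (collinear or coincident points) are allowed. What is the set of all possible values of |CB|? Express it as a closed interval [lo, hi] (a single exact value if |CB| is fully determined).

|AB| ∈ [27, 34]
|BD| ∈ {43}
|CD| ∈ [27, 34]
|AD| ∈ [9, 77]
|BC| ∈ [9, 77]
|AC| ∈ [0, 111]

|CB| ∈ [9, 77]  (≈ [9.0000, 77.0000])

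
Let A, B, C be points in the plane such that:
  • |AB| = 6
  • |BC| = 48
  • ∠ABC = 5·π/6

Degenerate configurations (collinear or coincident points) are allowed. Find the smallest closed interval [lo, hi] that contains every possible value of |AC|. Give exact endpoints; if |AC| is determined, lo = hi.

|AB| ∈ {6}
|BC| ∈ {48}
|AC| ∈ {6·√(8·√(3) + 65)}

|AC| = 6·√(8·√(3) + 65)  (≈ 53.2807)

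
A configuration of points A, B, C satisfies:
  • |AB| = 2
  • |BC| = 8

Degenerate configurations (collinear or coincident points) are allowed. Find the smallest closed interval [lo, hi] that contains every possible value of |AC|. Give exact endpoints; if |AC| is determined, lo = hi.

|AC| ∈ [6, 10]  (≈ [6.0000, 10.0000])

|AB| ∈ {2}
|BC| ∈ {8}
|AC| ∈ [6, 10]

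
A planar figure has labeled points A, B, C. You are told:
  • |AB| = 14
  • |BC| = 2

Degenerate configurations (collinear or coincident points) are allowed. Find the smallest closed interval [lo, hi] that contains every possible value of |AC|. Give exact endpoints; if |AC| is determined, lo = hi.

|AC| ∈ [12, 16]  (≈ [12.0000, 16.0000])

|AB| ∈ {14}
|BC| ∈ {2}
|AC| ∈ [12, 16]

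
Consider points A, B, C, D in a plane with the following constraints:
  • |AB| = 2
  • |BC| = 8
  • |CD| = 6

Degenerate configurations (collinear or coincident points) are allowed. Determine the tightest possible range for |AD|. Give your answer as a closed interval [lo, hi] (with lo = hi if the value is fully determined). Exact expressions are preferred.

|AB| ∈ {2}
|BC| ∈ {8}
|CD| ∈ {6}
|AC| ∈ [6, 10]
|BD| ∈ [2, 14]
|AD| ∈ [0, 16]

|AD| ∈ [0, 16]  (≈ [0.0000, 16.0000])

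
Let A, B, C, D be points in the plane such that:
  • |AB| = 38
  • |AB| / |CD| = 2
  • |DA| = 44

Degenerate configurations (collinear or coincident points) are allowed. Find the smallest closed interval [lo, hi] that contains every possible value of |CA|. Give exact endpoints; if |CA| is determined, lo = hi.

|CA| ∈ [25, 63]  (≈ [25.0000, 63.0000])

|AB| ∈ {38}
|AD| ∈ {44}
|CD| ∈ {19}
|BD| ∈ [6, 82]
|AC| ∈ [25, 63]
|BC| ∈ [0, 101]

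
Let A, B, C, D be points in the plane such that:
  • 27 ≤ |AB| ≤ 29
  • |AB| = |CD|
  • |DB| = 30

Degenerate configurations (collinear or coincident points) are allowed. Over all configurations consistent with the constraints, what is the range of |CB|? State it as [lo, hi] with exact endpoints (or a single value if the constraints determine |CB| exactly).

|AB| ∈ [27, 29]
|BD| ∈ {30}
|CD| ∈ [27, 29]
|AD| ∈ [1, 59]
|BC| ∈ [1, 59]
|AC| ∈ [0, 88]

|CB| ∈ [1, 59]  (≈ [1.0000, 59.0000])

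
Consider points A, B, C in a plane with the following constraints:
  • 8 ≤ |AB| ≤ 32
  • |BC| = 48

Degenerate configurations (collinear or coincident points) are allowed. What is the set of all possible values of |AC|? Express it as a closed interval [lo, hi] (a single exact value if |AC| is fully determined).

|AB| ∈ [8, 32]
|BC| ∈ {48}
|AC| ∈ [16, 80]

|AC| ∈ [16, 80]  (≈ [16.0000, 80.0000])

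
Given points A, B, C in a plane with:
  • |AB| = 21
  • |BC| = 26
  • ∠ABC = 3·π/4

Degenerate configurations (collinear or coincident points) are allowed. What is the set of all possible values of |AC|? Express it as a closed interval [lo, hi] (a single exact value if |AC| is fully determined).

|AB| ∈ {21}
|BC| ∈ {26}
|AC| ∈ {√(546·√(2) + 1117)}

|AC| = √(546·√(2) + 1117)  (≈ 43.4645)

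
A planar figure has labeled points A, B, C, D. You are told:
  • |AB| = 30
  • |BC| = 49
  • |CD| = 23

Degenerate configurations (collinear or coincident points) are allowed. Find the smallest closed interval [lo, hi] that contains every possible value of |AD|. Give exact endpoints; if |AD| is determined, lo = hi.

|AD| ∈ [0, 102]  (≈ [0.0000, 102.0000])

|AB| ∈ {30}
|BC| ∈ {49}
|CD| ∈ {23}
|AC| ∈ [19, 79]
|BD| ∈ [26, 72]
|AD| ∈ [0, 102]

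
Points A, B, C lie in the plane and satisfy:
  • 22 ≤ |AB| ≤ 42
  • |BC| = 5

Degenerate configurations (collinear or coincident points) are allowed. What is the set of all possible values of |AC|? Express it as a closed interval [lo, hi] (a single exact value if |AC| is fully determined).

|AB| ∈ [22, 42]
|BC| ∈ {5}
|AC| ∈ [17, 47]

|AC| ∈ [17, 47]  (≈ [17.0000, 47.0000])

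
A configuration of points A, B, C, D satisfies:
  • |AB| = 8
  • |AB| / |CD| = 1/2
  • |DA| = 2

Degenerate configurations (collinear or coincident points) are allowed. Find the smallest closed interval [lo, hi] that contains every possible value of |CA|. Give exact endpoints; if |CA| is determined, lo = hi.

|AB| ∈ {8}
|AD| ∈ {2}
|CD| ∈ {16}
|BD| ∈ [6, 10]
|AC| ∈ [14, 18]
|BC| ∈ [6, 26]

|CA| ∈ [14, 18]  (≈ [14.0000, 18.0000])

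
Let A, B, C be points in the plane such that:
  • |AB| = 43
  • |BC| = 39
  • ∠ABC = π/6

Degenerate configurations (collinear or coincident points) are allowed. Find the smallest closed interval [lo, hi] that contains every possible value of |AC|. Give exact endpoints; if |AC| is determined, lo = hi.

|AB| ∈ {43}
|BC| ∈ {39}
|AC| ∈ {√(3370 - 1677·√(3))}

|AC| = √(3370 - 1677·√(3))  (≈ 21.5720)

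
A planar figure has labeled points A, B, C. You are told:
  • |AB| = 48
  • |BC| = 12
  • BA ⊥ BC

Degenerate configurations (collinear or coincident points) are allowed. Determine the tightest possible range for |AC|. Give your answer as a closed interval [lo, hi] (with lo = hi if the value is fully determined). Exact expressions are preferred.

|AC| = 12·√(17)  (≈ 49.4773)

|AB| ∈ {48}
|BC| ∈ {12}
|AC| ∈ {12·√(17)}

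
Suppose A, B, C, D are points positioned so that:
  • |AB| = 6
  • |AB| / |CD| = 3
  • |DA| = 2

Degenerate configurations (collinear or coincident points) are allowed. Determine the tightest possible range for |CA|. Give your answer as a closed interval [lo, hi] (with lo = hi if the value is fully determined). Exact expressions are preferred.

|CA| ∈ [0, 4]  (≈ [0.0000, 4.0000])

|AB| ∈ {6}
|AD| ∈ {2}
|CD| ∈ {2}
|BD| ∈ [4, 8]
|AC| ∈ [0, 4]
|BC| ∈ [2, 10]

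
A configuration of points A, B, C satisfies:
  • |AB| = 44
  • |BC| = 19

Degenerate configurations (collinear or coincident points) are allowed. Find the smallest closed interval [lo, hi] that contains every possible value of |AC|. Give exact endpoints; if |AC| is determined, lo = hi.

|AC| ∈ [25, 63]  (≈ [25.0000, 63.0000])

|AB| ∈ {44}
|BC| ∈ {19}
|AC| ∈ [25, 63]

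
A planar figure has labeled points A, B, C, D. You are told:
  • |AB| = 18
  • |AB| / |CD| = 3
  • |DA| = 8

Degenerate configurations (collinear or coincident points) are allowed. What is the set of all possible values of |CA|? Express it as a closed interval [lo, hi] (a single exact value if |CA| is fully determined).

|AB| ∈ {18}
|AD| ∈ {8}
|CD| ∈ {6}
|BD| ∈ [10, 26]
|AC| ∈ [2, 14]
|BC| ∈ [4, 32]

|CA| ∈ [2, 14]  (≈ [2.0000, 14.0000])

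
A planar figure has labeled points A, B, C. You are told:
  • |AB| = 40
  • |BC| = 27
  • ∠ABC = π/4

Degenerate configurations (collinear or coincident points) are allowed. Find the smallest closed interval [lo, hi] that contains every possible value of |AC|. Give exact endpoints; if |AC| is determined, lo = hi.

|AC| = √(2329 - 1080·√(2))  (≈ 28.3134)

|AB| ∈ {40}
|BC| ∈ {27}
|AC| ∈ {√(2329 - 1080·√(2))}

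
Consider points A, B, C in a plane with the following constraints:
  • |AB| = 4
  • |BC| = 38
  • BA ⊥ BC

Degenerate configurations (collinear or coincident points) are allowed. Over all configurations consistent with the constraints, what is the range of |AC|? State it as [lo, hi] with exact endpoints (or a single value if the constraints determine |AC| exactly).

|AB| ∈ {4}
|BC| ∈ {38}
|AC| ∈ {2·√(365)}

|AC| = 2·√(365)  (≈ 38.2099)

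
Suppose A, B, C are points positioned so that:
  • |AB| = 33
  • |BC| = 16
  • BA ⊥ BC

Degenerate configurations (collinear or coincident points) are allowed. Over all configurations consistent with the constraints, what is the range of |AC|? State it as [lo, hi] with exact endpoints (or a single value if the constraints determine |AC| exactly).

|AC| = √(1345)  (≈ 36.6742)

|AB| ∈ {33}
|BC| ∈ {16}
|AC| ∈ {√(1345)}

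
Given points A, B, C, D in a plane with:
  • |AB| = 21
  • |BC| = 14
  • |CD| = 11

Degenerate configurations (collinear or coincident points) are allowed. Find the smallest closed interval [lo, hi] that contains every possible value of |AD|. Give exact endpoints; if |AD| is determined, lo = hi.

|AD| ∈ [0, 46]  (≈ [0.0000, 46.0000])

|AB| ∈ {21}
|BC| ∈ {14}
|CD| ∈ {11}
|AC| ∈ [7, 35]
|BD| ∈ [3, 25]
|AD| ∈ [0, 46]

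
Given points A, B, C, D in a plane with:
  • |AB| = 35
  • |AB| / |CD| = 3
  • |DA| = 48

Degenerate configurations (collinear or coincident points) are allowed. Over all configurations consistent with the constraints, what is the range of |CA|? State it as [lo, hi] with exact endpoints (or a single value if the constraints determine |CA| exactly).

|AB| ∈ {35}
|AD| ∈ {48}
|CD| ∈ {35/3}
|BD| ∈ [13, 83]
|AC| ∈ [109/3, 179/3]
|BC| ∈ [4/3, 284/3]

|CA| ∈ [109/3, 179/3]  (≈ [36.3333, 59.6667])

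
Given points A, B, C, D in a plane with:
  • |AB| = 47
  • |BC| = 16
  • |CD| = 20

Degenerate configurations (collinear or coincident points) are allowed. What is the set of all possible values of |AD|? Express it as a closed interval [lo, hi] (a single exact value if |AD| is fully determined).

|AB| ∈ {47}
|BC| ∈ {16}
|CD| ∈ {20}
|AC| ∈ [31, 63]
|BD| ∈ [4, 36]
|AD| ∈ [11, 83]

|AD| ∈ [11, 83]  (≈ [11.0000, 83.0000])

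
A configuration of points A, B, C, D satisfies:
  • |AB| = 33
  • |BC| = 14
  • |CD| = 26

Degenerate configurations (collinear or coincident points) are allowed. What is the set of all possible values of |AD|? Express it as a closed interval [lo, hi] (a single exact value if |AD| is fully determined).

|AB| ∈ {33}
|BC| ∈ {14}
|CD| ∈ {26}
|AC| ∈ [19, 47]
|BD| ∈ [12, 40]
|AD| ∈ [0, 73]

|AD| ∈ [0, 73]  (≈ [0.0000, 73.0000])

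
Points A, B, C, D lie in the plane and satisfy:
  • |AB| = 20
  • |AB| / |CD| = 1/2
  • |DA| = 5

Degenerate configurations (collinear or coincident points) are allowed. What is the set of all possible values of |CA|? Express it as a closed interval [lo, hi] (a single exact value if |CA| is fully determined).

|AB| ∈ {20}
|AD| ∈ {5}
|CD| ∈ {40}
|BD| ∈ [15, 25]
|AC| ∈ [35, 45]
|BC| ∈ [15, 65]

|CA| ∈ [35, 45]  (≈ [35.0000, 45.0000])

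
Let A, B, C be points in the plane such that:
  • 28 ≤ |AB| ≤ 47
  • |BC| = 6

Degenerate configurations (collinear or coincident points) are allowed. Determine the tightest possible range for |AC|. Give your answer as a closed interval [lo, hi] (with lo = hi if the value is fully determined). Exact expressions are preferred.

|AC| ∈ [22, 53]  (≈ [22.0000, 53.0000])

|AB| ∈ [28, 47]
|BC| ∈ {6}
|AC| ∈ [22, 53]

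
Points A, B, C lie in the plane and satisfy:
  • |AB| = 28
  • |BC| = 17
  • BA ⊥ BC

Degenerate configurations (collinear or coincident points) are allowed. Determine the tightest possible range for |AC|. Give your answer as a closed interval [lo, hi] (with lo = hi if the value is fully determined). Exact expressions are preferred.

|AC| = √(1073)  (≈ 32.7567)

|AB| ∈ {28}
|BC| ∈ {17}
|AC| ∈ {√(1073)}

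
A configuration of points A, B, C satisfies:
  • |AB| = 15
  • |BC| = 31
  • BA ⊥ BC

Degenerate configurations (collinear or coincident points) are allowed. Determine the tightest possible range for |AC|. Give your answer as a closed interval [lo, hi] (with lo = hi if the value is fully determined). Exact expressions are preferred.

|AB| ∈ {15}
|BC| ∈ {31}
|AC| ∈ {√(1186)}

|AC| = √(1186)  (≈ 34.4384)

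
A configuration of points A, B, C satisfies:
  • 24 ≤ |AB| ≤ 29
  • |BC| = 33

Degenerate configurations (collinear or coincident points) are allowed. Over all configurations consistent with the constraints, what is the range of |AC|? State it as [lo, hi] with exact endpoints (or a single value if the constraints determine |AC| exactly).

|AB| ∈ [24, 29]
|BC| ∈ {33}
|AC| ∈ [4, 62]

|AC| ∈ [4, 62]  (≈ [4.0000, 62.0000])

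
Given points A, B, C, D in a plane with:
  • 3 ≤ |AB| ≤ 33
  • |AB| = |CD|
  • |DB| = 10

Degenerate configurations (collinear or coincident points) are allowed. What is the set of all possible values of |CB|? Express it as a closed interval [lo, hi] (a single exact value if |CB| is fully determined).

|CB| ∈ [0, 43]  (≈ [0.0000, 43.0000])

|AB| ∈ [3, 33]
|BD| ∈ {10}
|CD| ∈ [3, 33]
|AD| ∈ [0, 43]
|BC| ∈ [0, 43]
|AC| ∈ [0, 76]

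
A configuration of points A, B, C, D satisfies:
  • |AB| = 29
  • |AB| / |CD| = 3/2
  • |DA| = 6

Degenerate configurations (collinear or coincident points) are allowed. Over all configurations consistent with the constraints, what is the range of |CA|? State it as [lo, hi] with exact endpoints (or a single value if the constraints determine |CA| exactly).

|CA| ∈ [40/3, 76/3]  (≈ [13.3333, 25.3333])

|AB| ∈ {29}
|AD| ∈ {6}
|CD| ∈ {58/3}
|BD| ∈ [23, 35]
|AC| ∈ [40/3, 76/3]
|BC| ∈ [11/3, 163/3]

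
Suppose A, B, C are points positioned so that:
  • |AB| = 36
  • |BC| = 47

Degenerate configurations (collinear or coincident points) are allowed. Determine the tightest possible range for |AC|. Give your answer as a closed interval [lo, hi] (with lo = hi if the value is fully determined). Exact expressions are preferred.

|AB| ∈ {36}
|BC| ∈ {47}
|AC| ∈ [11, 83]

|AC| ∈ [11, 83]  (≈ [11.0000, 83.0000])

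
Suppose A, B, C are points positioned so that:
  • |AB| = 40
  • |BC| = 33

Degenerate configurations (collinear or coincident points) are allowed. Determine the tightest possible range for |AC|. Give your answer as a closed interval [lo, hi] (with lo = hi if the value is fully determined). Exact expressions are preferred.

|AC| ∈ [7, 73]  (≈ [7.0000, 73.0000])

|AB| ∈ {40}
|BC| ∈ {33}
|AC| ∈ [7, 73]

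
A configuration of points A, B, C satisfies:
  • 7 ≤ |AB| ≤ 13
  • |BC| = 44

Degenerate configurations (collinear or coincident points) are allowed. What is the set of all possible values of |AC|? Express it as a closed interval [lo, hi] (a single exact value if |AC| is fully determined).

|AC| ∈ [31, 57]  (≈ [31.0000, 57.0000])

|AB| ∈ [7, 13]
|BC| ∈ {44}
|AC| ∈ [31, 57]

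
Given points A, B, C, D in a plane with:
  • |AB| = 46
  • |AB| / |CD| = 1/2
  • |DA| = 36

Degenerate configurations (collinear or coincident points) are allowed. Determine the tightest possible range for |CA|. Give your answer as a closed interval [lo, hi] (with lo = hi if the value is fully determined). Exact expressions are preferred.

|AB| ∈ {46}
|AD| ∈ {36}
|CD| ∈ {92}
|BD| ∈ [10, 82]
|AC| ∈ [56, 128]
|BC| ∈ [10, 174]

|CA| ∈ [56, 128]  (≈ [56.0000, 128.0000])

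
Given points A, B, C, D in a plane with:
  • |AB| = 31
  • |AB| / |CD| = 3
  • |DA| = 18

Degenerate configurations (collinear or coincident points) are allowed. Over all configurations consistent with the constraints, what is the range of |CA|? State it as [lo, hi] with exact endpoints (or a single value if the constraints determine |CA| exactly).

|AB| ∈ {31}
|AD| ∈ {18}
|CD| ∈ {31/3}
|BD| ∈ [13, 49]
|AC| ∈ [23/3, 85/3]
|BC| ∈ [8/3, 178/3]

|CA| ∈ [23/3, 85/3]  (≈ [7.6667, 28.3333])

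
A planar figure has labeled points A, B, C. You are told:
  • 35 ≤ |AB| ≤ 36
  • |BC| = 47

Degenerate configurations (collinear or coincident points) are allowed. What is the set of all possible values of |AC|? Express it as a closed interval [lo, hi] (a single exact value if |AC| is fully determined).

|AC| ∈ [11, 83]  (≈ [11.0000, 83.0000])

|AB| ∈ [35, 36]
|BC| ∈ {47}
|AC| ∈ [11, 83]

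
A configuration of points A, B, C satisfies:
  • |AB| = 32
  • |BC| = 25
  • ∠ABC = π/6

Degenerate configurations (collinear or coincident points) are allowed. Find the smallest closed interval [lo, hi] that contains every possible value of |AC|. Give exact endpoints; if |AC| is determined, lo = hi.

|AC| = √(1649 - 800·√(3))  (≈ 16.2284)

|AB| ∈ {32}
|BC| ∈ {25}
|AC| ∈ {√(1649 - 800·√(3))}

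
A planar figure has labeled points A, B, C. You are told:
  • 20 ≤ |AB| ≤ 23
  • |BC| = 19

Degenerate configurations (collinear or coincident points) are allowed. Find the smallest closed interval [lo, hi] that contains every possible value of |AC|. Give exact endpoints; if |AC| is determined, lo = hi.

|AB| ∈ [20, 23]
|BC| ∈ {19}
|AC| ∈ [1, 42]

|AC| ∈ [1, 42]  (≈ [1.0000, 42.0000])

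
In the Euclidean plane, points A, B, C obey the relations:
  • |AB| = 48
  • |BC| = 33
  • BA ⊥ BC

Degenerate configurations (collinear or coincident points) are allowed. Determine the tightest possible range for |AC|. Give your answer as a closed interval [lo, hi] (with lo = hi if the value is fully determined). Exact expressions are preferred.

|AC| = 3·√(377)  (≈ 58.2495)

|AB| ∈ {48}
|BC| ∈ {33}
|AC| ∈ {3·√(377)}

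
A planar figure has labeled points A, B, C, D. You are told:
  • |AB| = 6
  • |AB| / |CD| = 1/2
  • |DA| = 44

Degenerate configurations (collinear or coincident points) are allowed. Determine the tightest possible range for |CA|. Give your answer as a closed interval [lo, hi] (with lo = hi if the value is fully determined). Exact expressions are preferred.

|AB| ∈ {6}
|AD| ∈ {44}
|CD| ∈ {12}
|BD| ∈ [38, 50]
|AC| ∈ [32, 56]
|BC| ∈ [26, 62]

|CA| ∈ [32, 56]  (≈ [32.0000, 56.0000])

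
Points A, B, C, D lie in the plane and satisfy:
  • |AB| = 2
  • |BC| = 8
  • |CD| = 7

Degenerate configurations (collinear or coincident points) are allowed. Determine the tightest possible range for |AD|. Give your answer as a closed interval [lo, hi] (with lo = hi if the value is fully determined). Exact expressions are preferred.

|AD| ∈ [0, 17]  (≈ [0.0000, 17.0000])

|AB| ∈ {2}
|BC| ∈ {8}
|CD| ∈ {7}
|AC| ∈ [6, 10]
|BD| ∈ [1, 15]
|AD| ∈ [0, 17]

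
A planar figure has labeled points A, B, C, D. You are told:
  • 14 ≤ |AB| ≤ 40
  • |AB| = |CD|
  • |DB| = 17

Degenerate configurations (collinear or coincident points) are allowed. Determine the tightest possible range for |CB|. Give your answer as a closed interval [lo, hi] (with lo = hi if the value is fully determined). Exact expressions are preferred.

|AB| ∈ [14, 40]
|BD| ∈ {17}
|CD| ∈ [14, 40]
|AD| ∈ [0, 57]
|BC| ∈ [0, 57]
|AC| ∈ [0, 97]

|CB| ∈ [0, 57]  (≈ [0.0000, 57.0000])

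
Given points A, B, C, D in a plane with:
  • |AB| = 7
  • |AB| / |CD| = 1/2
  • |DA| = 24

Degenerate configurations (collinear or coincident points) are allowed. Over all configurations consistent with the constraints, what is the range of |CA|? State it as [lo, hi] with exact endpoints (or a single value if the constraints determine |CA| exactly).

|CA| ∈ [10, 38]  (≈ [10.0000, 38.0000])

|AB| ∈ {7}
|AD| ∈ {24}
|CD| ∈ {14}
|BD| ∈ [17, 31]
|AC| ∈ [10, 38]
|BC| ∈ [3, 45]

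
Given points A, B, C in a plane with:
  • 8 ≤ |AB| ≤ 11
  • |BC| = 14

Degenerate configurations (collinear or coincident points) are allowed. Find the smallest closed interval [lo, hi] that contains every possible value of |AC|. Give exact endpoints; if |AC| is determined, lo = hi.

|AB| ∈ [8, 11]
|BC| ∈ {14}
|AC| ∈ [3, 25]

|AC| ∈ [3, 25]  (≈ [3.0000, 25.0000])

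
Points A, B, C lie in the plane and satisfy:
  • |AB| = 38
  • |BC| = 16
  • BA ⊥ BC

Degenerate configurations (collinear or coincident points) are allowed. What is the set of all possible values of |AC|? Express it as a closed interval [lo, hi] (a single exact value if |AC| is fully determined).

|AB| ∈ {38}
|BC| ∈ {16}
|AC| ∈ {10·√(17)}

|AC| = 10·√(17)  (≈ 41.2311)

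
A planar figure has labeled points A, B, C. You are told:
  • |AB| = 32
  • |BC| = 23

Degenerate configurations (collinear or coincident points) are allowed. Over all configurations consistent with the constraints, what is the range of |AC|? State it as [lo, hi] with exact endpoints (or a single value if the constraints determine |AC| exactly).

|AC| ∈ [9, 55]  (≈ [9.0000, 55.0000])

|AB| ∈ {32}
|BC| ∈ {23}
|AC| ∈ [9, 55]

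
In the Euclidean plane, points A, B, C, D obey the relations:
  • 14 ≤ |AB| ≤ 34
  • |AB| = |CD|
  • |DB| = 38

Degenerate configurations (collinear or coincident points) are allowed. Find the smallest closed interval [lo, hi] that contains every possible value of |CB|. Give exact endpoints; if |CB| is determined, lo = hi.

|CB| ∈ [4, 72]  (≈ [4.0000, 72.0000])

|AB| ∈ [14, 34]
|BD| ∈ {38}
|CD| ∈ [14, 34]
|AD| ∈ [4, 72]
|BC| ∈ [4, 72]
|AC| ∈ [0, 106]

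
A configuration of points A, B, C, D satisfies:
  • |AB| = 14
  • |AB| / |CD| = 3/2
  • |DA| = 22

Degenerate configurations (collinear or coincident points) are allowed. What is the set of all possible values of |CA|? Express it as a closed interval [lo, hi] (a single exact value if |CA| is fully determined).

|CA| ∈ [38/3, 94/3]  (≈ [12.6667, 31.3333])

|AB| ∈ {14}
|AD| ∈ {22}
|CD| ∈ {28/3}
|BD| ∈ [8, 36]
|AC| ∈ [38/3, 94/3]
|BC| ∈ [0, 136/3]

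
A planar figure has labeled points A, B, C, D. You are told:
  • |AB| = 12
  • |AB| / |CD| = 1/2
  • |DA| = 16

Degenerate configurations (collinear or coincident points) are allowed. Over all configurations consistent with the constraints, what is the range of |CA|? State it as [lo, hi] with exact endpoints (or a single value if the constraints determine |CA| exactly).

|AB| ∈ {12}
|AD| ∈ {16}
|CD| ∈ {24}
|BD| ∈ [4, 28]
|AC| ∈ [8, 40]
|BC| ∈ [0, 52]

|CA| ∈ [8, 40]  (≈ [8.0000, 40.0000])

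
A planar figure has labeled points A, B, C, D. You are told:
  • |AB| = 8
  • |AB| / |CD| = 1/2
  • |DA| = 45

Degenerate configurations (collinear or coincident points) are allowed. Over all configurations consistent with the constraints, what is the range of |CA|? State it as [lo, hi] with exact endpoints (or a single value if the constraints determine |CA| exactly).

|AB| ∈ {8}
|AD| ∈ {45}
|CD| ∈ {16}
|BD| ∈ [37, 53]
|AC| ∈ [29, 61]
|BC| ∈ [21, 69]

|CA| ∈ [29, 61]  (≈ [29.0000, 61.0000])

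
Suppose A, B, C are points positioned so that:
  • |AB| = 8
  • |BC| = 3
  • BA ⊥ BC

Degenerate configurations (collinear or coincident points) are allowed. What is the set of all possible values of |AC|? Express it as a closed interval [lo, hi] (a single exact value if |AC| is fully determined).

|AC| = √(73)  (≈ 8.5440)

|AB| ∈ {8}
|BC| ∈ {3}
|AC| ∈ {√(73)}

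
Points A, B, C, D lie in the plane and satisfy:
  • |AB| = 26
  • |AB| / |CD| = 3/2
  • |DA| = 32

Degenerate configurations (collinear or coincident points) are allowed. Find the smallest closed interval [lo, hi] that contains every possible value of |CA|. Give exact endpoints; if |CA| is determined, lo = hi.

|AB| ∈ {26}
|AD| ∈ {32}
|CD| ∈ {52/3}
|BD| ∈ [6, 58]
|AC| ∈ [44/3, 148/3]
|BC| ∈ [0, 226/3]

|CA| ∈ [44/3, 148/3]  (≈ [14.6667, 49.3333])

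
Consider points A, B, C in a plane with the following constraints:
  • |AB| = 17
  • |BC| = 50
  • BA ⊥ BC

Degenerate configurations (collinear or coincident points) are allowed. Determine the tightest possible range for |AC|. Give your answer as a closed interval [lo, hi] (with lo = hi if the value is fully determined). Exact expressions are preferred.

|AC| = √(2789)  (≈ 52.8110)

|AB| ∈ {17}
|BC| ∈ {50}
|AC| ∈ {√(2789)}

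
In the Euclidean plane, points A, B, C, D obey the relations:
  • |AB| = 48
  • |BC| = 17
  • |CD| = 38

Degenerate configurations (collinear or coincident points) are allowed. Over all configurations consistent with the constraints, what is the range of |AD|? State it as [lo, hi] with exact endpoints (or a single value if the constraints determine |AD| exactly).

|AB| ∈ {48}
|BC| ∈ {17}
|CD| ∈ {38}
|AC| ∈ [31, 65]
|BD| ∈ [21, 55]
|AD| ∈ [0, 103]

|AD| ∈ [0, 103]  (≈ [0.0000, 103.0000])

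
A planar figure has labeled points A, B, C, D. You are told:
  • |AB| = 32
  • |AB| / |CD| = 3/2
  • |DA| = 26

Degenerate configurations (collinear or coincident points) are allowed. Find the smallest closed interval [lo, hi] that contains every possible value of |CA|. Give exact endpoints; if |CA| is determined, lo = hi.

|CA| ∈ [14/3, 142/3]  (≈ [4.6667, 47.3333])

|AB| ∈ {32}
|AD| ∈ {26}
|CD| ∈ {64/3}
|BD| ∈ [6, 58]
|AC| ∈ [14/3, 142/3]
|BC| ∈ [0, 238/3]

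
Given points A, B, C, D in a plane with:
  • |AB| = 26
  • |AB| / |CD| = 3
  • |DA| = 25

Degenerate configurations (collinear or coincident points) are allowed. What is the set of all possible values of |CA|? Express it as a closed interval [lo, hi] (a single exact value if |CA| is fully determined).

|AB| ∈ {26}
|AD| ∈ {25}
|CD| ∈ {26/3}
|BD| ∈ [1, 51]
|AC| ∈ [49/3, 101/3]
|BC| ∈ [0, 179/3]

|CA| ∈ [49/3, 101/3]  (≈ [16.3333, 33.6667])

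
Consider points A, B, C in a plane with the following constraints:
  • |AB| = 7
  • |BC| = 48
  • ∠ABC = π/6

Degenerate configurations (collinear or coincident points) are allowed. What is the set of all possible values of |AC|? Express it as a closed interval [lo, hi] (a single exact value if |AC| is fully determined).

|AB| ∈ {7}
|BC| ∈ {48}
|AC| ∈ {√(2353 - 336·√(3))}

|AC| = √(2353 - 336·√(3))  (≈ 42.0836)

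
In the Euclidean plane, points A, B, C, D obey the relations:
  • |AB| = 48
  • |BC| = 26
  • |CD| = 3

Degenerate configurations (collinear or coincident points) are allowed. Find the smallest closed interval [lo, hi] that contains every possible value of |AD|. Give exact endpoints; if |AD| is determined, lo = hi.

|AB| ∈ {48}
|BC| ∈ {26}
|CD| ∈ {3}
|AC| ∈ [22, 74]
|BD| ∈ [23, 29]
|AD| ∈ [19, 77]

|AD| ∈ [19, 77]  (≈ [19.0000, 77.0000])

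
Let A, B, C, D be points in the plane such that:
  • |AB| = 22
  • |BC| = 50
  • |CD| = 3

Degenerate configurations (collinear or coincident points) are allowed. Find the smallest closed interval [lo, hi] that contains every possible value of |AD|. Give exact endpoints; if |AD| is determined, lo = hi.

|AD| ∈ [25, 75]  (≈ [25.0000, 75.0000])

|AB| ∈ {22}
|BC| ∈ {50}
|CD| ∈ {3}
|AC| ∈ [28, 72]
|BD| ∈ [47, 53]
|AD| ∈ [25, 75]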